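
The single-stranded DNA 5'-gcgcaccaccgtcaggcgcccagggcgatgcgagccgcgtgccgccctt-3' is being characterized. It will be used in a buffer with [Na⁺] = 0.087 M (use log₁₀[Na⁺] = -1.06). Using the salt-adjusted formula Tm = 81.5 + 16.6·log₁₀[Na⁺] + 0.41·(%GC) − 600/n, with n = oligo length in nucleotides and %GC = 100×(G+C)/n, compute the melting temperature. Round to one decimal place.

83.5°C

Length n = 49. Base counts: A=6, C=21, G=17, T=5
G+C = 38, so %GC = 38/49 × 100 = 77.551%
Salt term: 16.6 × (-1.06) = -17.596
GC term: 0.41 × 77.551 = 31.796; length term: −600/49 = −12.245
Tm = 81.5 + (-17.596) + 31.796 − 12.245 = 83.455 → 83.5°C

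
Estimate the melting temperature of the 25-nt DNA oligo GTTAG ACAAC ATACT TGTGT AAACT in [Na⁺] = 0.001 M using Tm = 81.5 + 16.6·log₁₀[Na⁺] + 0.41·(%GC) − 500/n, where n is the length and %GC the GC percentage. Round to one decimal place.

Length n = 25. A=9, C=4, T=8, G=4
G+C = 8, so %GC = 8/25 × 100 = 32%
Salt term: 16.6 × (-3) = -49.8
GC term: 0.41 × 32 = 13.12; length term: −500/25 = −20
Tm = 81.5 + (-49.8) + 13.12 − 20 = 24.82 → 24.8°C

24.8°C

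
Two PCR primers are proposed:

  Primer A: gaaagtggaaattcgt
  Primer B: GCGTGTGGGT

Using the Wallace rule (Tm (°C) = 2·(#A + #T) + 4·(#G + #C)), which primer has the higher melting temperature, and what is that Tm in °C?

Primer A, 44°C

Primer A: A+T=10, G+C=6 → Tm = 2(10)+4(6) = 44°C
Primer B: A+T=3, G+C=7 → Tm = 2(3)+4(7) = 34°C
44°C vs 34°C → primer A is higher.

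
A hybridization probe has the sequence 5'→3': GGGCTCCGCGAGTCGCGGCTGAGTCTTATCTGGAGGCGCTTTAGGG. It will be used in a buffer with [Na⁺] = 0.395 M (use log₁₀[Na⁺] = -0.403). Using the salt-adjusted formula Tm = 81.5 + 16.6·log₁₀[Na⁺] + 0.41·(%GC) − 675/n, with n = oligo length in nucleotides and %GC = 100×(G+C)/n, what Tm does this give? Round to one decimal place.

86.9°C

Length n = 46. C=11, T=11, A=5, G=19
G+C = 30, so %GC = 30/46 × 100 = 65.217%
Salt term: 16.6 × (-0.403) = -6.69
GC term: 0.41 × 65.217 = 26.739; length term: −675/46 = −14.674
Tm = 81.5 + (-6.69) + 26.739 − 14.674 = 86.875 → 86.9°C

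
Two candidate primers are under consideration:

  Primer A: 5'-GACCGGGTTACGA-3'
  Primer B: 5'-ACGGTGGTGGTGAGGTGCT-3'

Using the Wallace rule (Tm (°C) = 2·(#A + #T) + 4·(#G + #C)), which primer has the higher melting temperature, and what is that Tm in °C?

Primer B, 62°C

Primer A: A+T=5, G+C=8 → Tm = 2(5)+4(8) = 42°C
Primer B: A+T=7, G+C=12 → Tm = 2(7)+4(12) = 62°C
42°C vs 62°C → primer B is higher.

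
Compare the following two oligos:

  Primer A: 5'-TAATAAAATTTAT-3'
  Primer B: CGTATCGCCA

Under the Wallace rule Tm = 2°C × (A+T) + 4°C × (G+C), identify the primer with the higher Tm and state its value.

Primer B, 32°C

Primer A: A+T=13, G+C=0 → Tm = 2(13)+4(0) = 26°C
Primer B: A+T=4, G+C=6 → Tm = 2(4)+4(6) = 32°C
26°C vs 32°C → primer B is higher.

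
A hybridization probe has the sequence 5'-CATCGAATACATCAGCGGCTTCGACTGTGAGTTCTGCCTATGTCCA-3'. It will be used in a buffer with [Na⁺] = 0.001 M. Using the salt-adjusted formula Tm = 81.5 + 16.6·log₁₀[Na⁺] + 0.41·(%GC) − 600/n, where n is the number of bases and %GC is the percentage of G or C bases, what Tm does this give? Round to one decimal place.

Length n = 46. Counting bases: T=13, G=10, C=13, A=10
G+C = 23, so %GC = 23/46 × 100 = 50%
Salt term: 16.6 × (-3) = -49.8
GC term: 0.41 × 50 = 20.5; length term: −600/46 = −13.043
Tm = 81.5 + (-49.8) + 20.5 − 13.043 = 39.157 → 39.2°C

39.2°C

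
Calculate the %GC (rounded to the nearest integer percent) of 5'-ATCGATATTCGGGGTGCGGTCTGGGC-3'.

62%

Counting bases: T=7, G=11, A=3, C=5
G+C = 11 + 5 = 16 out of 26 bases
%GC = 16/26 × 100 = 61.54% ≈ 62%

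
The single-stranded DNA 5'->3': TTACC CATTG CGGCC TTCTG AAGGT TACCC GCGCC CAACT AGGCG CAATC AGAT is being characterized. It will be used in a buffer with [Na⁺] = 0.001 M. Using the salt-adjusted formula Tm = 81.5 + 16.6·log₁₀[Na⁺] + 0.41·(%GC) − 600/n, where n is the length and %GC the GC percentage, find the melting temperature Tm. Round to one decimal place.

43.4°C

Length n = 54. Scanning the sequence gives A=12, C=18, G=12, T=12.
G+C = 30, so %GC = 30/54 × 100 = 55.556%
Salt term: 16.6 × (-3) = -49.8
GC term: 0.41 × 55.556 = 22.778; length term: −600/54 = −11.111
Tm = 81.5 + (-49.8) + 22.778 − 11.111 = 43.367 → 43.4°C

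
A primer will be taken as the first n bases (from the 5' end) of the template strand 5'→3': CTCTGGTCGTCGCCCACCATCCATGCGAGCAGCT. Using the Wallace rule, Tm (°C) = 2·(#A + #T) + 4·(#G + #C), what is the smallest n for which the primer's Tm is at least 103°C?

n = 32

First 31 bases: CTCTGGTCGTCGCCCACCATCCATGCGAGCA → Tm = 102°C (< 103°C)
First 32 bases: CTCTGGTCGTCGCCCACCATCCATGCGAGCAG → Tm = 106°C (≥ 103°C)
Since every base adds ≥2°C, Tm only increases with n, so the threshold is first crossed at n = 32.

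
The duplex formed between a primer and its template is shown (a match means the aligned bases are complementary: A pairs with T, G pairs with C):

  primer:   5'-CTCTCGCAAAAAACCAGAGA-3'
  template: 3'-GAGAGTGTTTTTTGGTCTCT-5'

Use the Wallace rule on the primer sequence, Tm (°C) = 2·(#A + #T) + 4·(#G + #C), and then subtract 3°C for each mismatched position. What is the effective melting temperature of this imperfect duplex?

55°C

Primer base counts: A=9, T=2, G=3, C=6 → A+T=11, G+C=9
Perfect-match Tm = 2(11) + 4(9) = 22 + 36 = 58°C
Mismatches (positions where the bases are not complementary): 1 (at position 6)
Effective Tm = 58 − 1×3 = 58 − 3 = 55°C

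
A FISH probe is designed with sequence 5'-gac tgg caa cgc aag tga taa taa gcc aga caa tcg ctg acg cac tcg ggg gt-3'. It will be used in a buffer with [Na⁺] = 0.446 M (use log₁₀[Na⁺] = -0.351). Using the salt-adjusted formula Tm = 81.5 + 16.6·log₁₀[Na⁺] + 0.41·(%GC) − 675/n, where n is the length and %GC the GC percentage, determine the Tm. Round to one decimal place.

85.4°C

Length n = 53. A=16, C=13, G=16, T=8
G+C = 29, so %GC = 29/53 × 100 = 54.717%
Salt term: 16.6 × (-0.351) = -5.827
GC term: 0.41 × 54.717 = 22.434; length term: −675/53 = −12.736
Tm = 81.5 + (-5.827) + 22.434 − 12.736 = 85.371 → 85.4°C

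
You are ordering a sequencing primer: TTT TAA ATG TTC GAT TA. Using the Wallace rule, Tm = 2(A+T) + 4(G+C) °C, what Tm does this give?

Counting bases: T=9, G=2, C=1, A=5
AT pairs contribute 14, GC pairs contribute 3.
Tm = 2×14 + 4×3 = 40°C

40°C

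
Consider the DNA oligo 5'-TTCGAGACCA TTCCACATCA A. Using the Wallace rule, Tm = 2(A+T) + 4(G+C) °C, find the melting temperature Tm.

Counting bases: G=2, C=7, A=7, T=5
So N_AT = 12 and N_GC = 9.
Tm = 4·9 + 2·12 = 36 + 24 = 60°C

60°C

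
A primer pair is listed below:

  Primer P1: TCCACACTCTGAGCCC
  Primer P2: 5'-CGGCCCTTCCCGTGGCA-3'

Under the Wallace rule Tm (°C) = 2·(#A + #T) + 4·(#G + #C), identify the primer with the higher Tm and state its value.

Primer P1: A+T=6, G+C=10 → Tm = 2(6)+4(10) = 52°C
Primer P2: A+T=4, G+C=13 → Tm = 2(4)+4(13) = 60°C
52°C vs 60°C → primer P2 is higher.

Primer P2, 60°C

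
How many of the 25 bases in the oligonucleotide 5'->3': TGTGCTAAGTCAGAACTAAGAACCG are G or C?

11

T=5, C=5, G=6, A=9
G+C = 6 + 5 = 11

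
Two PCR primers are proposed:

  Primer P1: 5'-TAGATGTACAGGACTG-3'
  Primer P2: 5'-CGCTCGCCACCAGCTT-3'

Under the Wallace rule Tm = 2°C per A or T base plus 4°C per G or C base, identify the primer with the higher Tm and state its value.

Primer P2, 54°C

Primer P1: A+T=9, G+C=7 → Tm = 2(9)+4(7) = 46°C
Primer P2: A+T=5, G+C=11 → Tm = 2(5)+4(11) = 54°C
46°C vs 54°C → primer P2 is higher.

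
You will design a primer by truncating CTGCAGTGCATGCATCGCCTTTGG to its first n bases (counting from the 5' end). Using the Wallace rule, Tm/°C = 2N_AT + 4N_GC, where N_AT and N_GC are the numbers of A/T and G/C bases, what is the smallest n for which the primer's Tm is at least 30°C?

First 8 bases: CTGCAGTG → Tm = 26°C (< 30°C)
First 9 bases: CTGCAGTGC → Tm = 30°C (≥ 30°C)
Each additional base adds 2°C (A/T) or 4°C (G/C), so Tm is non-decreasing in n; n = 9 is the first length to reach 30°C.

n = 9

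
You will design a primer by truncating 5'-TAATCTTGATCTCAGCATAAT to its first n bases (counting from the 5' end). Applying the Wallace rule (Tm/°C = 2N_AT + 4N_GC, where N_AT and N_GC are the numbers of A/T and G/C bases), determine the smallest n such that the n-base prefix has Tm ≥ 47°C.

n = 18

First 17 bases: TAATCTTGATCTCAGCA → Tm = 46°C (< 47°C)
First 18 bases: TAATCTTGATCTCAGCAT → Tm = 48°C (≥ 47°C)
Since every base adds ≥2°C, Tm only increases with n, so the threshold is first crossed at n = 18.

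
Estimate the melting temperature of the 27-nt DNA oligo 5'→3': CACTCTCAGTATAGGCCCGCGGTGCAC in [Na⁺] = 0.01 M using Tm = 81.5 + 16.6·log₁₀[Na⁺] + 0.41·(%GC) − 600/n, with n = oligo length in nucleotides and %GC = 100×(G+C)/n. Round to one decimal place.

Length n = 27. Scanning the sequence gives G=7, A=5, C=10, T=5.
G+C = 17, so %GC = 17/27 × 100 = 62.963%
Salt term: 16.6 × (-2) = -33.2
GC term: 0.41 × 62.963 = 25.815; length term: −600/27 = −22.222
Tm = 81.5 + (-33.2) + 25.815 − 22.222 = 51.893 → 51.9°C

51.9°C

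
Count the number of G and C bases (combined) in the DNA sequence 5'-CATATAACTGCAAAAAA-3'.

C=3, G=1, A=10, T=3
Total G or C: 1 + 3 = 4

4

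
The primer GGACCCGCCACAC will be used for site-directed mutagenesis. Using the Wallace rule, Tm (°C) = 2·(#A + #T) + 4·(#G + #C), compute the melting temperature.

46°C

Counting bases: A=3, G=3, T=0, C=7
So N_AT = 3 and N_GC = 10.
Tm = 2(3) + 4(10) = 6 + 40 = 46°C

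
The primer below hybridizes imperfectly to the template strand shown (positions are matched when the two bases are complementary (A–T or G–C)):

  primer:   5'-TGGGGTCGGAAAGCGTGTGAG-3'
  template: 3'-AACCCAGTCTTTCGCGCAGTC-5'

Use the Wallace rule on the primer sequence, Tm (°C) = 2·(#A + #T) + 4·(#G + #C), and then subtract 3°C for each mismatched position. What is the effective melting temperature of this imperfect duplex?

Primer base counts: A=4, T=4, G=11, C=2 → A+T=8, G+C=13
Perfect-match Tm = 2(8) + 4(13) = 16 + 52 = 68°C
Mismatches (positions where the bases are not complementary): 4 (at positions 2, 8, 16, 19)
Effective Tm = 68 − 4×3 = 68 − 12 = 56°C

56°C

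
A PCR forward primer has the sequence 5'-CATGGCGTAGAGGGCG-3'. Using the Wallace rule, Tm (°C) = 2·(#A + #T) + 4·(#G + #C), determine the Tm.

54°C

Counting bases: G=8, A=3, C=3, T=2
So N_AT = 5 and N_GC = 11.
Tm = 2×5 + 4×11 = 54°C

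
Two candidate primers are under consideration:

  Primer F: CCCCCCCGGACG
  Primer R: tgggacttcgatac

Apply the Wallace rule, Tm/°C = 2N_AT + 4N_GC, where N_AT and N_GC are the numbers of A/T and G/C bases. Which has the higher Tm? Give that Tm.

Primer F: A+T=1, G+C=11 → Tm = 2(1)+4(11) = 46°C
Primer R: A+T=7, G+C=7 → Tm = 2(7)+4(7) = 42°C
46°C vs 42°C → primer F is higher.

Primer F, 46°C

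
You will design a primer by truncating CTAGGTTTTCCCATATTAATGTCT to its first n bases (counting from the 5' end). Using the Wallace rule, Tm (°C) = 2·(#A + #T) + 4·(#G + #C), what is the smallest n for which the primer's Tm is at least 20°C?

First 6 bases: CTAGGT → Tm = 18°C (< 20°C)
First 7 bases: CTAGGTT → Tm = 20°C (≥ 20°C)
Each additional base adds 2°C (A/T) or 4°C (G/C), so Tm is non-decreasing in n; n = 7 is the first length to reach 20°C.

n = 7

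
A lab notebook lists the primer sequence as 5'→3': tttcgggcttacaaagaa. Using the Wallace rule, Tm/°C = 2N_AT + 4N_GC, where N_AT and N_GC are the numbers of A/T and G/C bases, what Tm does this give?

50°C

Scanning the sequence gives G=4, A=6, T=5, C=3.
AT pairs contribute 11, GC pairs contribute 7.
Tm = 2(11) + 4(7) = 22 + 28 = 50°C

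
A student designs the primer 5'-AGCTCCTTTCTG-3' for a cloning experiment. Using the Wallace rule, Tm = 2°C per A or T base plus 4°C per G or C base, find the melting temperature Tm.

Counting bases: C=4, T=5, A=1, G=2
So N_AT = 6 and N_GC = 6.
Tm = 2(6) + 4(6) = 12 + 24 = 36°C

36°C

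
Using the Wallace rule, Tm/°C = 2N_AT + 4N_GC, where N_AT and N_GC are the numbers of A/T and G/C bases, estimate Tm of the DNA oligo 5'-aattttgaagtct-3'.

Base counts: G=2, T=6, A=4, C=1
A+T = 10, G+C = 3
Tm = 4·3 + 2·10 = 12 + 20 = 32°C

32°C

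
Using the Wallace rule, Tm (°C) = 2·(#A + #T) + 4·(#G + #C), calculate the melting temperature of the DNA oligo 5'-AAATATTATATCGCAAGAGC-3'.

52°C

Base counts: T=5, G=3, C=3, A=9
AT pairs contribute 14, GC pairs contribute 6.
Tm = 2(14) + 4(6) = 28 + 24 = 52°C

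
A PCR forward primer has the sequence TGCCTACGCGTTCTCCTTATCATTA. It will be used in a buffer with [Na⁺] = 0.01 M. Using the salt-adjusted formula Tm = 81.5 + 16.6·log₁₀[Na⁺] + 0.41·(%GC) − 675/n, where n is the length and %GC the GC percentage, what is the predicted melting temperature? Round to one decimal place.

Length n = 25. C=8, G=3, T=10, A=4
G+C = 11, so %GC = 11/25 × 100 = 44%
Salt term: 16.6 × (-2) = -33.2
GC term: 0.41 × 44 = 18.04; length term: −675/25 = −27
Tm = 81.5 + (-33.2) + 18.04 − 27 = 39.34 → 39.3°C

39.3°C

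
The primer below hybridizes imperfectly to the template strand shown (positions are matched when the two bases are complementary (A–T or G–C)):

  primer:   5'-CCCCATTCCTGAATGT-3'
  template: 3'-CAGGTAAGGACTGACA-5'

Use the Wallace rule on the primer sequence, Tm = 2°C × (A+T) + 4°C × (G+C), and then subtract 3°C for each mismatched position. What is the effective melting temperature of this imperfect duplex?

Primer base counts: A=3, T=5, G=2, C=6 → A+T=8, G+C=8
Perfect-match Tm = 2(8) + 4(8) = 16 + 32 = 48°C
Mismatches (positions where the bases are not complementary): 3 (at positions 1, 2, 13)
Effective Tm = 48 − 3×3 = 48 − 9 = 39°C

39°C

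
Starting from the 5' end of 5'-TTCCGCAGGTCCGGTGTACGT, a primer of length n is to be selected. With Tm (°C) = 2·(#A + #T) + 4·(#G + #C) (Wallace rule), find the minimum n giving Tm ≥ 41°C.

First 12 bases: TTCCGCAGGTCC → Tm = 40°C (< 41°C)
First 13 bases: TTCCGCAGGTCCG → Tm = 44°C (≥ 41°C)
Each additional base adds 2°C (A/T) or 4°C (G/C), so Tm is non-decreasing in n; n = 13 is the first length to reach 41°C.

n = 13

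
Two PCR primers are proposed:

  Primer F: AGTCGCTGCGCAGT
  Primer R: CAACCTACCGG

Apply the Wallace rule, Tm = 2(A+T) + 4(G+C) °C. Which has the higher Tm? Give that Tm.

Primer F: A+T=5, G+C=9 → Tm = 2(5)+4(9) = 46°C
Primer R: A+T=4, G+C=7 → Tm = 2(4)+4(7) = 36°C
46°C vs 36°C → primer F is higher.

Primer F, 46°C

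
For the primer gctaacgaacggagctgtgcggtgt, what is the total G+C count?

G=10, C=5, A=5, T=5
Total G or C: 10 + 5 = 15

15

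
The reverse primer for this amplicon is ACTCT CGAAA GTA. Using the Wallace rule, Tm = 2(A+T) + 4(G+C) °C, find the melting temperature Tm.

36°C

Scanning the sequence gives G=2, A=5, C=3, T=3.
AT pairs contribute 8, GC pairs contribute 5.
Tm = 2(8) + 4(5) = 16 + 20 = 36°C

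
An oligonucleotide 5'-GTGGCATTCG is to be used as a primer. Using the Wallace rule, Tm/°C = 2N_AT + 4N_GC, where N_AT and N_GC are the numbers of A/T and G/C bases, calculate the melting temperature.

Base counts: G=4, A=1, T=3, C=2
A+T = 4, G+C = 6
Tm = 2(4) + 4(6) = 8 + 24 = 32°C

32°C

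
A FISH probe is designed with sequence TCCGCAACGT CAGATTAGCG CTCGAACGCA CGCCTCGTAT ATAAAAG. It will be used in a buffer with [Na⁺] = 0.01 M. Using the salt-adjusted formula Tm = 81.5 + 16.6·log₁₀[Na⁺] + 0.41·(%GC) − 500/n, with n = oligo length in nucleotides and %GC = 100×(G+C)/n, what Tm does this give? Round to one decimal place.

Length n = 47. Base counts: C=14, A=14, G=10, T=9
G+C = 24, so %GC = 24/47 × 100 = 51.064%
Salt term: 16.6 × (-2) = -33.2
GC term: 0.41 × 51.064 = 20.936; length term: −500/47 = −10.638
Tm = 81.5 + (-33.2) + 20.936 − 10.638 = 58.598 → 58.6°C

58.6°C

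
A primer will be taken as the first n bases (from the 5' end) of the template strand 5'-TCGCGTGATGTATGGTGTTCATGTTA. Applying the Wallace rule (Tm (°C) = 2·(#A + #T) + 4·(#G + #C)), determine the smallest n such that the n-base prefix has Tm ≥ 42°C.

n = 14

First 13 bases: TCGCGTGATGTAT → Tm = 38°C (< 42°C)
First 14 bases: TCGCGTGATGTATG → Tm = 42°C (≥ 42°C)
Since every base adds ≥2°C, Tm only increases with n, so the threshold is first crossed at n = 14.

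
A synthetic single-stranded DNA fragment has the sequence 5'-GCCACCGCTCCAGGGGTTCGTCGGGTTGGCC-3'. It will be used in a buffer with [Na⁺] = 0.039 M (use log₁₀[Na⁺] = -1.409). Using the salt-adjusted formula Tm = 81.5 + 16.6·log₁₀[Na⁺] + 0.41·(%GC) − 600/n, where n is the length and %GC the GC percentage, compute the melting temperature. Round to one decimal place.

Length n = 31. Counting bases: G=12, A=2, T=6, C=11
G+C = 23, so %GC = 23/31 × 100 = 74.194%
Salt term: 16.6 × (-1.409) = -23.389
GC term: 0.41 × 74.194 = 30.42; length term: −600/31 = −19.355
Tm = 81.5 + (-23.389) + 30.42 − 19.355 = 69.176 → 69.2°C

69.2°C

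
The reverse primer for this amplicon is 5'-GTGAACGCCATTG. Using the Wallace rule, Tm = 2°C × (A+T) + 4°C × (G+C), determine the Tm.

40°C

Counting bases: G=4, A=3, T=3, C=3
A+T = 6, G+C = 7
Tm = 2(6) + 4(7) = 12 + 28 = 40°C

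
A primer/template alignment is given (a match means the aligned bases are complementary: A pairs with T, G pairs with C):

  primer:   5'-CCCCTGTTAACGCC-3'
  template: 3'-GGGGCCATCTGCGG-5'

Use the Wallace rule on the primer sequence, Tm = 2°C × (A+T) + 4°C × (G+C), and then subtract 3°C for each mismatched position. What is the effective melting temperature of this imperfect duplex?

37°C

Primer base counts: A=2, T=3, G=2, C=7 → A+T=5, G+C=9
Perfect-match Tm = 2(5) + 4(9) = 10 + 36 = 46°C
Mismatches (positions where the bases are not complementary): 3 (at positions 5, 8, 9)
Effective Tm = 46 − 3×3 = 46 − 9 = 37°C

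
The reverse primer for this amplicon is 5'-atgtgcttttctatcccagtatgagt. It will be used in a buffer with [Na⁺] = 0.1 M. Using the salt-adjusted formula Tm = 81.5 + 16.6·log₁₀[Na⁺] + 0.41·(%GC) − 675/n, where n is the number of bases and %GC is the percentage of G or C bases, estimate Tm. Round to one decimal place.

54.7°C

Length n = 26. T=11, C=5, G=5, A=5
G+C = 10, so %GC = 10/26 × 100 = 38.462%
Salt term: 16.6 × (-1) = -16.6
GC term: 0.41 × 38.462 = 15.769; length term: −675/26 = −25.962
Tm = 81.5 + (-16.6) + 15.769 − 25.962 = 54.707 → 54.7°C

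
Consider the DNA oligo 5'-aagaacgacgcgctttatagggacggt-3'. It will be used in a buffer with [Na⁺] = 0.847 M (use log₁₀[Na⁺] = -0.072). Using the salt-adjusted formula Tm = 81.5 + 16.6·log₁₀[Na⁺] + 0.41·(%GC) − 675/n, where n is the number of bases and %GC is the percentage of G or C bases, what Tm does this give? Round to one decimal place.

Length n = 27. Counting bases: T=5, C=5, A=8, G=9
G+C = 14, so %GC = 14/27 × 100 = 51.852%
Salt term: 16.6 × (-0.072) = -1.195
GC term: 0.41 × 51.852 = 21.259; length term: −675/27 = −25
Tm = 81.5 + (-1.195) + 21.259 − 25 = 76.564 → 76.6°C

76.6°C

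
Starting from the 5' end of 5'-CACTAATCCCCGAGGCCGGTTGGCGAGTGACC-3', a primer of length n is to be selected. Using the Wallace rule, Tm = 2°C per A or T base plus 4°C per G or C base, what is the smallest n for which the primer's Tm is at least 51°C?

First 15 bases: CACTAATCCCCGAGG → Tm = 48°C (< 51°C)
First 16 bases: CACTAATCCCCGAGGC → Tm = 52°C (≥ 51°C)
Since every base adds ≥2°C, Tm only increases with n, so the threshold is first crossed at n = 16.

n = 16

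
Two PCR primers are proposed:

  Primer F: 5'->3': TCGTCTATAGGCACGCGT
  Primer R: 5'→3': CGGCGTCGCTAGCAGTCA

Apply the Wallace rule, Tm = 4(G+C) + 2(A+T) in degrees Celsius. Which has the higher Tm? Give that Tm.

Primer F: A+T=8, G+C=10 → Tm = 2(8)+4(10) = 56°C
Primer R: A+T=6, G+C=12 → Tm = 2(6)+4(12) = 60°C
56°C vs 60°C → primer R is higher.

Primer R, 60°C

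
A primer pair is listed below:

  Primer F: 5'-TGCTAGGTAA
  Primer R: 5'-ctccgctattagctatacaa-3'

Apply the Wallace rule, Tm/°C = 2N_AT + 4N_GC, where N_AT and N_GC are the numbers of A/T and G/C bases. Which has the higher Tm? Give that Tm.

Primer F: A+T=6, G+C=4 → Tm = 2(6)+4(4) = 28°C
Primer R: A+T=12, G+C=8 → Tm = 2(12)+4(8) = 56°C
28°C vs 56°C → primer R is higher.

Primer R, 56°C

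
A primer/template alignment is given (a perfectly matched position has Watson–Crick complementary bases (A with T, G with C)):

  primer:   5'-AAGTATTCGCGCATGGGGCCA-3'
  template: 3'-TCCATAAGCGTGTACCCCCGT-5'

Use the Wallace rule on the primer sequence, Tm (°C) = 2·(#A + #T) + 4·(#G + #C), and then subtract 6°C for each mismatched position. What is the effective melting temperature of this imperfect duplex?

Primer base counts: A=5, T=4, G=7, C=5 → A+T=9, G+C=12
Perfect-match Tm = 2(9) + 4(12) = 18 + 48 = 66°C
Mismatches (positions where the bases are not complementary): 3 (at positions 2, 11, 19)
Effective Tm = 66 − 3×6 = 66 − 18 = 48°C

48°C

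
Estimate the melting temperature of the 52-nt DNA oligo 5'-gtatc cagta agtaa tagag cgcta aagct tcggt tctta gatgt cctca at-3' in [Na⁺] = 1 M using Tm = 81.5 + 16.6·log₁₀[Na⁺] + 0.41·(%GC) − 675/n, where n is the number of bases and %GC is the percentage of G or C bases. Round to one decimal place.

Length n = 52. Scanning the sequence gives G=11, T=16, A=15, C=10.
G+C = 21, so %GC = 21/52 × 100 = 40.385%
Salt term: 16.6 × (0) = 0
GC term: 0.41 × 40.385 = 16.558; length term: −675/52 = −12.981
Tm = 81.5 + (0) + 16.558 − 12.981 = 85.077 → 85.1°C

85.1°C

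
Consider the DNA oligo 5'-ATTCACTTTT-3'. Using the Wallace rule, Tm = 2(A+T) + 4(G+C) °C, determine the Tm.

T=6, G=0, C=2, A=2
A+T = 8, G+C = 2
Tm = 2×8 + 4×2 = 24°C

24°C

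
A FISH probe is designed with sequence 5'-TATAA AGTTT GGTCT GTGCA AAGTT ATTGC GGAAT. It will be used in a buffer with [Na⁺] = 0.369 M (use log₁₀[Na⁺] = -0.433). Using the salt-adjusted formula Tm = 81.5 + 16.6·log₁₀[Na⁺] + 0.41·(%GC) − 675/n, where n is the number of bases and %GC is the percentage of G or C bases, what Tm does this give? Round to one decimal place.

Length n = 35. C=3, A=10, G=9, T=13
G+C = 12, so %GC = 12/35 × 100 = 34.286%
Salt term: 16.6 × (-0.433) = -7.188
GC term: 0.41 × 34.286 = 14.057; length term: −675/35 = −19.286
Tm = 81.5 + (-7.188) + 14.057 − 19.286 = 69.083 → 69.1°C

69.1°C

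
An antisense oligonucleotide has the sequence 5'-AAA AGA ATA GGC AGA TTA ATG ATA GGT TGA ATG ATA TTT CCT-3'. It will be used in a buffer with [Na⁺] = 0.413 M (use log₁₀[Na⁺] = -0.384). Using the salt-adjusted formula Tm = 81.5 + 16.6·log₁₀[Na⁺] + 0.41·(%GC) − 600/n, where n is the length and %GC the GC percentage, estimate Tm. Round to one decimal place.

Length n = 42. C=3, G=9, A=17, T=13
G+C = 12, so %GC = 12/42 × 100 = 28.571%
Salt term: 16.6 × (-0.384) = -6.374
GC term: 0.41 × 28.571 = 11.714; length term: −600/42 = −14.286
Tm = 81.5 + (-6.374) + 11.714 − 14.286 = 72.554 → 72.6°C

72.6°C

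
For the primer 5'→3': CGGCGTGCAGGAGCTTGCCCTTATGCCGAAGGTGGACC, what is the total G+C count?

25

Base counts: G=14, C=11, A=6, T=7
Total G or C: 14 + 11 = 25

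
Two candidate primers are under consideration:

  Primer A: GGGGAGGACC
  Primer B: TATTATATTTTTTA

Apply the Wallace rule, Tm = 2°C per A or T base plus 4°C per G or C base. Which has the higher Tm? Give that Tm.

Primer A: A+T=2, G+C=8 → Tm = 2(2)+4(8) = 36°C
Primer B: A+T=14, G+C=0 → Tm = 2(14)+4(0) = 28°C
36°C vs 28°C → primer A is higher.

Primer A, 36°C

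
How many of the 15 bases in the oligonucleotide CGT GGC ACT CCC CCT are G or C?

11

G=3, T=3, A=1, C=8
Total G or C: 3 + 8 = 11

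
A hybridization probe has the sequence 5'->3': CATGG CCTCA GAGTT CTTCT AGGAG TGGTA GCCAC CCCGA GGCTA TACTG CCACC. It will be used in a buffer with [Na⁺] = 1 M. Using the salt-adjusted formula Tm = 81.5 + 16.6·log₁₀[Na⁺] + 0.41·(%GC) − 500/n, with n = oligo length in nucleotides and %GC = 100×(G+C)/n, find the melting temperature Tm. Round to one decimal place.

Length n = 55. Counting bases: A=11, T=12, G=14, C=18
G+C = 32, so %GC = 32/55 × 100 = 58.182%
Salt term: 16.6 × (0) = 0
GC term: 0.41 × 58.182 = 23.855; length term: −500/55 = −9.091
Tm = 81.5 + (0) + 23.855 − 9.091 = 96.264 → 96.3°C

96.3°C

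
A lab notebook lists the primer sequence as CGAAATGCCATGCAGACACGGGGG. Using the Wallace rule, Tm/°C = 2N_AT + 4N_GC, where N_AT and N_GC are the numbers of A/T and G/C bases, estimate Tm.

78°C

Scanning the sequence gives A=7, T=2, C=6, G=9.
A+T = 9, G+C = 15
Tm = 2×9 + 4×15 = 78°C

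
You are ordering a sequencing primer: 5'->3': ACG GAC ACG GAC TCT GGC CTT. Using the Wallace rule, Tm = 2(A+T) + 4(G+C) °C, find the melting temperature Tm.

T=4, C=7, G=6, A=4
AT pairs contribute 8, GC pairs contribute 13.
Tm = 4·13 + 2·8 = 52 + 16 = 68°C

68°C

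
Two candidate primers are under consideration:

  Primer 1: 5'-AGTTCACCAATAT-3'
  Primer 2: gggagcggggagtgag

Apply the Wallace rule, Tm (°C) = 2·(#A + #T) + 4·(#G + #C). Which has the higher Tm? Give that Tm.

Primer 2, 56°C

Primer 1: A+T=9, G+C=4 → Tm = 2(9)+4(4) = 34°C
Primer 2: A+T=4, G+C=12 → Tm = 2(4)+4(12) = 56°C
34°C vs 56°C → primer 2 is higher.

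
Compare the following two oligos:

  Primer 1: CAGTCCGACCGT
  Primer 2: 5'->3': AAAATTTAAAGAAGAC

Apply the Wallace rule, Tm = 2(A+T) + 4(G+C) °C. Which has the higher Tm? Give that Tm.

Primer 1, 40°C

Primer 1: A+T=4, G+C=8 → Tm = 2(4)+4(8) = 40°C
Primer 2: A+T=13, G+C=3 → Tm = 2(13)+4(3) = 38°C
40°C vs 38°C → primer 1 is higher.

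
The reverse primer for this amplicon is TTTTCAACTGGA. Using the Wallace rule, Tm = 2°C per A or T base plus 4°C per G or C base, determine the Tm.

A=3, T=5, C=2, G=2
AT pairs contribute 8, GC pairs contribute 4.
Tm = 4·4 + 2·8 = 16 + 16 = 32°C

32°C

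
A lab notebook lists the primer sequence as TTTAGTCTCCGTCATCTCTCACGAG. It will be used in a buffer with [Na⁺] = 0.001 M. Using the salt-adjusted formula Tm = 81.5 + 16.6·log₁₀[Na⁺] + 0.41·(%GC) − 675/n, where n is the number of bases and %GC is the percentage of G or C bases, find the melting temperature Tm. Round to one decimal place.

24.4°C

Length n = 25. Base counts: G=4, A=4, T=9, C=8
G+C = 12, so %GC = 12/25 × 100 = 48%
Salt term: 16.6 × (-3) = -49.8
GC term: 0.41 × 48 = 19.68; length term: −675/25 = −27
Tm = 81.5 + (-49.8) + 19.68 − 27 = 24.38 → 24.4°C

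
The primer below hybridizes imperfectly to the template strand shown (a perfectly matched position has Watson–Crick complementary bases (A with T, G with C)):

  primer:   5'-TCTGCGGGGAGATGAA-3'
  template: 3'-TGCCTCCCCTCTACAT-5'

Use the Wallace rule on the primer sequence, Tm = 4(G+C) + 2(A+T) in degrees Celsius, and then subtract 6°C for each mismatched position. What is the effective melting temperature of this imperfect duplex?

Primer base counts: A=4, T=3, G=7, C=2 → A+T=7, G+C=9
Perfect-match Tm = 2(7) + 4(9) = 14 + 36 = 50°C
Mismatches (positions where the bases are not complementary): 4 (at positions 1, 3, 5, 15)
Effective Tm = 50 − 4×6 = 50 − 24 = 26°C

26°C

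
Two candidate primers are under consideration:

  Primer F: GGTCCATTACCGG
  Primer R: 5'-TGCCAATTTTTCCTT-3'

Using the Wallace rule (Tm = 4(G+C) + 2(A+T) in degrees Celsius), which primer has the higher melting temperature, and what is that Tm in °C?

Primer F: A+T=5, G+C=8 → Tm = 2(5)+4(8) = 42°C
Primer R: A+T=10, G+C=5 → Tm = 2(10)+4(5) = 40°C
42°C vs 40°C → primer F is higher.

Primer F, 42°C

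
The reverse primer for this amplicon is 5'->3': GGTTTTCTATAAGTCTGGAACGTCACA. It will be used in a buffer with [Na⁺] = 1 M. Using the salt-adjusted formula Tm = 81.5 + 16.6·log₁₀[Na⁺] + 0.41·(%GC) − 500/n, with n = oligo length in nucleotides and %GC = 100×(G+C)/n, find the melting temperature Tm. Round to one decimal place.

Length n = 27. Counting bases: G=6, A=7, C=5, T=9
G+C = 11, so %GC = 11/27 × 100 = 40.741%
Salt term: 16.6 × (0) = 0
GC term: 0.41 × 40.741 = 16.704; length term: −500/27 = −18.519
Tm = 81.5 + (0) + 16.704 − 18.519 = 79.685 → 79.7°C

79.7°C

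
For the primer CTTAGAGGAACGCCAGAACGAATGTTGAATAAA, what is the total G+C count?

13

Scanning the sequence gives C=5, A=14, G=8, T=6.
Total G or C: 8 + 5 = 13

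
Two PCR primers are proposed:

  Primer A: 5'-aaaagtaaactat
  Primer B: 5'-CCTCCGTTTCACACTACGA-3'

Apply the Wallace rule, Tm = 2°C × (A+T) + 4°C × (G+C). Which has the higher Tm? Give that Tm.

Primer B, 58°C

Primer A: A+T=11, G+C=2 → Tm = 2(11)+4(2) = 30°C
Primer B: A+T=9, G+C=10 → Tm = 2(9)+4(10) = 58°C
30°C vs 58°C → primer B is higher.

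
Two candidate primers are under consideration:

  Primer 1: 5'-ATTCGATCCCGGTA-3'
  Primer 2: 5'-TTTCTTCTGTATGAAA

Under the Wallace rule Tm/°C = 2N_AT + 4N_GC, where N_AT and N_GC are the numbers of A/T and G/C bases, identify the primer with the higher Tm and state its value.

Primer 1, 42°C

Primer 1: A+T=7, G+C=7 → Tm = 2(7)+4(7) = 42°C
Primer 2: A+T=12, G+C=4 → Tm = 2(12)+4(4) = 40°C
42°C vs 40°C → primer 1 is higher.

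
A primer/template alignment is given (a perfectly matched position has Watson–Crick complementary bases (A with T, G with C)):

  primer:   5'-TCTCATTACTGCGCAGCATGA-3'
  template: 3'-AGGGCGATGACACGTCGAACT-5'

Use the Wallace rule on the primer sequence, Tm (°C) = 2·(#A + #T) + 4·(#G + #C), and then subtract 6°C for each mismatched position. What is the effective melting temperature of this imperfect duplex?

32°C

Primer base counts: A=5, T=6, G=4, C=6 → A+T=11, G+C=10
Perfect-match Tm = 2(11) + 4(10) = 22 + 40 = 62°C
Mismatches (positions where the bases are not complementary): 5 (at positions 3, 5, 6, 12, 18)
Effective Tm = 62 − 5×6 = 62 − 30 = 32°C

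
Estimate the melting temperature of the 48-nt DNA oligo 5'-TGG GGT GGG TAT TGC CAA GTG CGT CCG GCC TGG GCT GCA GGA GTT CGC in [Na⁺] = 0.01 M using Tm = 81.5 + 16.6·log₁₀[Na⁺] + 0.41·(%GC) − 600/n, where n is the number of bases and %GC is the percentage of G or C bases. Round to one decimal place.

63.1°C

Length n = 48. Counting bases: T=11, C=11, A=5, G=21
G+C = 32, so %GC = 32/48 × 100 = 66.667%
Salt term: 16.6 × (-2) = -33.2
GC term: 0.41 × 66.667 = 27.333; length term: −600/48 = −12.5
Tm = 81.5 + (-33.2) + 27.333 − 12.5 = 63.133 → 63.1°C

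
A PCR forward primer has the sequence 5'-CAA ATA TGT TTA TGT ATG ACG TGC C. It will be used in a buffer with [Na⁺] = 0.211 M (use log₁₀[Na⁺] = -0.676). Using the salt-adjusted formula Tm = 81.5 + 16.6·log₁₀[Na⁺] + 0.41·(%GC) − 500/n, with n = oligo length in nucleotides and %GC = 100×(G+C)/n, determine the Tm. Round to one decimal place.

Length n = 25. Counting bases: G=5, A=7, T=9, C=4
G+C = 9, so %GC = 9/25 × 100 = 36%
Salt term: 16.6 × (-0.676) = -11.222
GC term: 0.41 × 36 = 14.76; length term: −500/25 = −20
Tm = 81.5 + (-11.222) + 14.76 − 20 = 65.038 → 65.0°C

65.0°C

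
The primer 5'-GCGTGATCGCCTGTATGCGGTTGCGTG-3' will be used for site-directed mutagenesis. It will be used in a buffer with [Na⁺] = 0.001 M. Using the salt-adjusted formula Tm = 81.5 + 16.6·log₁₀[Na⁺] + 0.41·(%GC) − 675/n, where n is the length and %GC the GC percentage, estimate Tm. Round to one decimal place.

32.5°C

Length n = 27. Counting bases: T=8, A=2, G=11, C=6
G+C = 17, so %GC = 17/27 × 100 = 62.963%
Salt term: 16.6 × (-3) = -49.8
GC term: 0.41 × 62.963 = 25.815; length term: −675/27 = −25
Tm = 81.5 + (-49.8) + 25.815 − 25 = 32.515 → 32.5°C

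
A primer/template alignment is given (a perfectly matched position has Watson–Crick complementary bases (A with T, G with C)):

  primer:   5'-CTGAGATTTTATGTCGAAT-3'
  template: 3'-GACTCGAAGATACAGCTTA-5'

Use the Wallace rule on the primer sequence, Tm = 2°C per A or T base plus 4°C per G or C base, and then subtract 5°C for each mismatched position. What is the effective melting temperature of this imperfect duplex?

40°C

Primer base counts: A=5, T=8, G=4, C=2 → A+T=13, G+C=6
Perfect-match Tm = 2(13) + 4(6) = 26 + 24 = 50°C
Mismatches (positions where the bases are not complementary): 2 (at positions 6, 9)
Effective Tm = 50 − 2×5 = 50 − 10 = 40°C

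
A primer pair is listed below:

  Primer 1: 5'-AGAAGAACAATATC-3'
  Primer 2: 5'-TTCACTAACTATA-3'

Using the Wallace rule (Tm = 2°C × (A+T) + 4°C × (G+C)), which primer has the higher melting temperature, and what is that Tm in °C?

Primer 1, 36°C

Primer 1: A+T=10, G+C=4 → Tm = 2(10)+4(4) = 36°C
Primer 2: A+T=10, G+C=3 → Tm = 2(10)+4(3) = 32°C
36°C vs 32°C → primer 1 is higher.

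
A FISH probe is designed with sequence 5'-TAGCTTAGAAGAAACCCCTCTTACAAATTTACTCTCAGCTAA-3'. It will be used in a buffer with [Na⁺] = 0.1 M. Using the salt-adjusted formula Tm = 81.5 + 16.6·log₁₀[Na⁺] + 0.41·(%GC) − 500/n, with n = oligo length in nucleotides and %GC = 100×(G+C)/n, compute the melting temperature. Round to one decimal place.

67.6°C

Length n = 42. Scanning the sequence gives G=4, C=11, A=15, T=12.
G+C = 15, so %GC = 15/42 × 100 = 35.714%
Salt term: 16.6 × (-1) = -16.6
GC term: 0.41 × 35.714 = 14.643; length term: −500/42 = −11.905
Tm = 81.5 + (-16.6) + 14.643 − 11.905 = 67.638 → 67.6°C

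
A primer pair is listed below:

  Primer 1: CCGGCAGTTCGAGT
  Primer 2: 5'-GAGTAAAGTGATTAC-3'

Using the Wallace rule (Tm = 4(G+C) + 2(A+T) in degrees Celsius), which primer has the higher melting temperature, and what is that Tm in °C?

Primer 1: A+T=5, G+C=9 → Tm = 2(5)+4(9) = 46°C
Primer 2: A+T=10, G+C=5 → Tm = 2(10)+4(5) = 40°C
46°C vs 40°C → primer 1 is higher.

Primer 1, 46°C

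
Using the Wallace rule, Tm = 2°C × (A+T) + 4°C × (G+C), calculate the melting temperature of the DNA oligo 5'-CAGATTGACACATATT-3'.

42°C

Scanning the sequence gives A=6, T=5, C=3, G=2.
A+T = 11, G+C = 5
Tm = 2(11) + 4(5) = 22 + 20 = 42°C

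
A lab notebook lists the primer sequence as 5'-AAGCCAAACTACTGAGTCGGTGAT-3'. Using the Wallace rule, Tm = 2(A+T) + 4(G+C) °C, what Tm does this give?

70°C

Counting bases: C=5, A=8, T=5, G=6
AT pairs contribute 13, GC pairs contribute 11.
Tm = 4·11 + 2·13 = 44 + 26 = 70°C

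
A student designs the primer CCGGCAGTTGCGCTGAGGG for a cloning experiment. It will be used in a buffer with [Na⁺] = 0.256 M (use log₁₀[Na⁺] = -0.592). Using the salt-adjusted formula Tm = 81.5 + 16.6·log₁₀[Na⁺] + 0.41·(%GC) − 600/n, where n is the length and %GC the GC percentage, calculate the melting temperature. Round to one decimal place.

Length n = 19. Scanning the sequence gives C=5, A=2, T=3, G=9.
G+C = 14, so %GC = 14/19 × 100 = 73.684%
Salt term: 16.6 × (-0.592) = -9.827
GC term: 0.41 × 73.684 = 30.21; length term: −600/19 = −31.579
Tm = 81.5 + (-9.827) + 30.21 − 31.579 = 70.304 → 70.3°C

70.3°C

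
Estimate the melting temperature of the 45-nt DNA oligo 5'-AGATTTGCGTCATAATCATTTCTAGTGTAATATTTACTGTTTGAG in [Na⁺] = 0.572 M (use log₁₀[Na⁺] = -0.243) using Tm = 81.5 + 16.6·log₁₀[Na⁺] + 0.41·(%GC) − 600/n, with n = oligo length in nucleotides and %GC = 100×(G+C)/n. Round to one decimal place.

76.0°C

Length n = 45. A=12, T=20, C=5, G=8
G+C = 13, so %GC = 13/45 × 100 = 28.889%
Salt term: 16.6 × (-0.243) = -4.034
GC term: 0.41 × 28.889 = 11.844; length term: −600/45 = −13.333
Tm = 81.5 + (-4.034) + 11.844 − 13.333 = 75.977 → 76.0°C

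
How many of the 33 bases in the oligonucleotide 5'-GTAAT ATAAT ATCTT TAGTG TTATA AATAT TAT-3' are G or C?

Base counts: C=1, A=13, T=16, G=3
G+C = 3 + 1 = 4

4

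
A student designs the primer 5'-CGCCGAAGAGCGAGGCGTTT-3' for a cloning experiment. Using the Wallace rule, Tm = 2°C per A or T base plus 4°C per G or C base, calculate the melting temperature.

A=4, C=5, G=8, T=3
AT pairs contribute 7, GC pairs contribute 13.
Tm = 4·13 + 2·7 = 52 + 14 = 66°C

66°C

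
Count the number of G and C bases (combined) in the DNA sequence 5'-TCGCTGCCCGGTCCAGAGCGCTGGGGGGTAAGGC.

Scanning the sequence gives C=10, T=5, A=4, G=15.
Total G or C: 15 + 10 = 25

25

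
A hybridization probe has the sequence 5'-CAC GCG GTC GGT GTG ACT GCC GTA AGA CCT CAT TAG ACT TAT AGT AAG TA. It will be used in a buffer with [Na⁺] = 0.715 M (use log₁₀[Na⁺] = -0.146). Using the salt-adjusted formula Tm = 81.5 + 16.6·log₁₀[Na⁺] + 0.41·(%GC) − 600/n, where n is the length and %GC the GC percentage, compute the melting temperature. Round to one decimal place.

Length n = 50. A=13, C=11, T=13, G=13
G+C = 24, so %GC = 24/50 × 100 = 48%
Salt term: 16.6 × (-0.146) = -2.424
GC term: 0.41 × 48 = 19.68; length term: −600/50 = −12
Tm = 81.5 + (-2.424) + 19.68 − 12 = 86.756 → 86.8°C

86.8°C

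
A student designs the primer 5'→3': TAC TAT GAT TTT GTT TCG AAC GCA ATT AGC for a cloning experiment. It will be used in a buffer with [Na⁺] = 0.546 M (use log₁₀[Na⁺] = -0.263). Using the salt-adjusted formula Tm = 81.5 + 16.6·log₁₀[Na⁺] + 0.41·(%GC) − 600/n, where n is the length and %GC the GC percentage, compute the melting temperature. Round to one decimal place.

Length n = 30. Base counts: G=5, T=12, C=5, A=8
G+C = 10, so %GC = 10/30 × 100 = 33.333%
Salt term: 16.6 × (-0.263) = -4.366
GC term: 0.41 × 33.333 = 13.667; length term: −600/30 = −20
Tm = 81.5 + (-4.366) + 13.667 − 20 = 70.801 → 70.8°C

70.8°C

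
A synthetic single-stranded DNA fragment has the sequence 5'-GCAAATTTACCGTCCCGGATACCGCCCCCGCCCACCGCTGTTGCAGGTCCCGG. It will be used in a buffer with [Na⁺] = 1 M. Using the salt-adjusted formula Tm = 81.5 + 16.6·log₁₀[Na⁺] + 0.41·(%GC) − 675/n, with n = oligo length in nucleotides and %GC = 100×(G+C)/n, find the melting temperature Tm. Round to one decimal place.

96.6°C

Length n = 53. Base counts: T=9, G=13, C=23, A=8
G+C = 36, so %GC = 36/53 × 100 = 67.925%
Salt term: 16.6 × (0) = 0
GC term: 0.41 × 67.925 = 27.849; length term: −675/53 = −12.736
Tm = 81.5 + (0) + 27.849 − 12.736 = 96.613 → 96.6°C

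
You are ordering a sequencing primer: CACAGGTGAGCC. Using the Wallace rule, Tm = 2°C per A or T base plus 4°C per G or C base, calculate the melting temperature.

C=4, A=3, T=1, G=4
A+T = 4, G+C = 8
Tm = 2(4) + 4(8) = 8 + 32 = 40°C

40°C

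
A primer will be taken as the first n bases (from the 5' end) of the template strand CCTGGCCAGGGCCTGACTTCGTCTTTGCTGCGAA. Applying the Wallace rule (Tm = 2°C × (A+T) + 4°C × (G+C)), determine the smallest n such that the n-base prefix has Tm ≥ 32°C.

n = 9

First 8 bases: CCTGGCCA → Tm = 28°C (< 32°C)
First 9 bases: CCTGGCCAG → Tm = 32°C (≥ 32°C)
Since every base adds ≥2°C, Tm only increases with n, so the threshold is first crossed at n = 9.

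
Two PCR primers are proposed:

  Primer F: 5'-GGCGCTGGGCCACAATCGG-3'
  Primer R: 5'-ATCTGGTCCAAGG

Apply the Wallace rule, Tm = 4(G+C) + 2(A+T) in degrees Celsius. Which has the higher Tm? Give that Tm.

Primer F, 66°C

Primer F: A+T=5, G+C=14 → Tm = 2(5)+4(14) = 66°C
Primer R: A+T=6, G+C=7 → Tm = 2(6)+4(7) = 40°C
66°C vs 40°C → primer F is higher.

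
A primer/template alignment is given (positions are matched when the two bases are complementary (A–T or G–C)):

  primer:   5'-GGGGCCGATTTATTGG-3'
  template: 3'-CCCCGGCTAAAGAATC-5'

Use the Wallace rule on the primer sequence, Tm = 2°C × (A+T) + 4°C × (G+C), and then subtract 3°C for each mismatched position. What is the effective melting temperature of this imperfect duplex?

Primer base counts: A=2, T=5, G=7, C=2 → A+T=7, G+C=9
Perfect-match Tm = 2(7) + 4(9) = 14 + 36 = 50°C
Mismatches (positions where the bases are not complementary): 2 (at positions 12, 15)
Effective Tm = 50 − 2×3 = 50 − 6 = 44°C

44°C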